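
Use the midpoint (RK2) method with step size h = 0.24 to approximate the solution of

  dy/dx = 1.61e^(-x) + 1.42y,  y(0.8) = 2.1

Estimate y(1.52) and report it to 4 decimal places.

6.4233

Midpoint: k1 = f(x_n, y_n); k2 = f(x_n + h/2, y_n + (h/2)·k1); y_{n+1} = y_n + h·k2.
x=0.800000, y=2.100000:
  k1 = f(0.800000, 2.100000) = 3.705420
  k2 = f(0.920000, 2.544650) = 4.255019
  y ← 2.100000 + 0.24·4.255019 = 3.121205
x=1.040000, y=3.121205:
  k1 = f(1.040000, 3.121205) = 5.001173
  k2 = f(1.160000, 3.721345) = 5.789023
  y ← 3.121205 + 0.24·5.789023 = 4.510570
x=1.280000, y=4.510570:
  k1 = f(1.280000, 4.510570) = 6.852650
  k2 = f(1.400000, 5.332888) = 7.969722
  y ← 4.510570 + 0.24·7.969722 = 6.423303
y(1.52) ≈ 6.4233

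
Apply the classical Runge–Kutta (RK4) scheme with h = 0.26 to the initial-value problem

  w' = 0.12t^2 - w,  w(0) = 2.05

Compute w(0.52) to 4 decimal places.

1.2238

RK4: k1 = f(t_n, w_n); k2 = f(t_n + h/2, w_n + (h/2)·k1); k3 = f(t_n + h/2, w_n + (h/2)·k2); k4 = f(t_n + h, w_n + h·k3); w_{n+1} = w_n + (h/6)·(k1 + 2k2 + 2k3 + k4).
t=0.000000, w=2.050000:
  k1 = f(0.000000, 2.050000) = -2.050000
  k2 = f(0.130000, 1.783500) = -1.781472
  k3 = f(0.130000, 1.818409) = -1.816381
  k4 = f(0.260000, 1.577741) = -1.569629
  w ← 2.050000 + (0.26/6)·(k1 + 2k2 + 2k3 + k4) = 1.581336
t=0.260000, w=1.581336:
  k1 = f(0.260000, 1.581336) = -1.573224
  k2 = f(0.390000, 1.376816) = -1.358564
  k3 = f(0.390000, 1.404722) = -1.386470
  k4 = f(0.520000, 1.220853) = -1.188405
  w ← 1.581336 + (0.26/6)·(k1 + 2k2 + 2k3 + k4) = 1.223762
w(0.52) ≈ 1.2238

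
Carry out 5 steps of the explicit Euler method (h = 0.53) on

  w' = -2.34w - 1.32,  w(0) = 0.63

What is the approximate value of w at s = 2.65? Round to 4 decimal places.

Euler: w_{n+1} = w_n + h·f(s_n, w_n).
s=0.000000, w=0.630000: f=-2.794200 → w ← 0.630000 + 0.53·(-2.794200) = -0.850926
s=0.530000, w=-0.850926: f=0.671167 → w ← -0.850926 + 0.53·0.671167 = -0.495208
s=1.060000, w=-0.495208: f=-0.161214 → w ← -0.495208 + 0.53·(-0.161214) = -0.580651
s=1.590000, w=-0.580651: f=0.038724 → w ← -0.580651 + 0.53·0.038724 = -0.560128
s=2.120000, w=-0.560128: f=-0.009301 → w ← -0.560128 + 0.53·(-0.009301) = -0.565057
w(2.65) ≈ -0.5651

-0.5651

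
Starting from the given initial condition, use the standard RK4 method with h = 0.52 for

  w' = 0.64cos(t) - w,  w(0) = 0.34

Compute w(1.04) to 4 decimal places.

RK4: k1 = f(t_n, w_n); k2 = f(t_n + h/2, w_n + (h/2)·k1); k3 = f(t_n + h/2, w_n + (h/2)·k2); k4 = f(t_n + h, w_n + h·k3); w_{n+1} = w_n + (h/6)·(k1 + 2k2 + 2k3 + k4).
t=0.000000, w=0.340000:
  k1 = f(0.000000, 0.340000) = 0.300000
  k2 = f(0.260000, 0.418000) = 0.200490
  k3 = f(0.260000, 0.392127) = 0.226362
  k4 = f(0.520000, 0.457708) = 0.097696
  w ← 0.340000 + (0.52/6)·(k1 + 2k2 + 2k3 + k4) = 0.448455
t=0.520000, w=0.448455:
  k1 = f(0.520000, 0.448455) = 0.106950
  k2 = f(0.780000, 0.476262) = -0.021277
  k3 = f(0.780000, 0.442923) = 0.012062
  k4 = f(1.040000, 0.454727) = -0.130746
  w ← 0.448455 + (0.52/6)·(k1 + 2k2 + 2k3 + k4) = 0.444795
w(1.04) ≈ 0.4448

0.4448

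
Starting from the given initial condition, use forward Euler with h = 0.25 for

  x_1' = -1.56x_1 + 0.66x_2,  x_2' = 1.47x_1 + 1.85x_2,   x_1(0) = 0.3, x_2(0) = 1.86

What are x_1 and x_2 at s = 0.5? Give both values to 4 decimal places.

0.7659, 4.3196

Euler on (x_1,x_2): x_1_{n+1} = x_1_n + h·x_1', x_2_{n+1} = x_2_n + h·x_2'.
0.000000: (0.300000, 1.860000); f=(0.759600, 3.882000) → (0.489900, 2.830500)
0.250000: (0.489900, 2.830500); f=(1.103886, 5.956578) → (0.765872, 4.319645)
(x_1(0.5), x_2(0.5)) ≈ (0.7659, 4.3196)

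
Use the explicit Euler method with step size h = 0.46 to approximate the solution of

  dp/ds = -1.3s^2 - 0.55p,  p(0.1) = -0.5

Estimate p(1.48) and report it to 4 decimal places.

Euler: p_{n+1} = p_n + h·f(s_n, p_n).
s=0.100000, p=-0.500000: f=0.262000 → p ← -0.500000 + 0.46·0.262000 = -0.379480
s=0.560000, p=-0.379480: f=-0.198966 → p ← -0.379480 + 0.46·(-0.198966) = -0.471004
s=1.020000, p=-0.471004: f=-1.093468 → p ← -0.471004 + 0.46·(-1.093468) = -0.973999
p(1.48) ≈ -0.9740

-0.9740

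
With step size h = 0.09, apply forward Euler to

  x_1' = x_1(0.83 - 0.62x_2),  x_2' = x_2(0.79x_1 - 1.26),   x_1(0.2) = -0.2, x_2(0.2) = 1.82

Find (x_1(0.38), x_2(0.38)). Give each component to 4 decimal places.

-0.1919, 1.3857

Euler on (x_1,x_2): x_1_{n+1} = x_1_n + h·x_1', x_2_{n+1} = x_2_n + h·x_2'.
0.200000: (-0.200000, 1.820000); f=(0.059680, -2.580760) → (-0.194629, 1.587732)
0.290000: (-0.194629, 1.587732); f=(0.030049, -2.244666) → (-0.191924, 1.385712)
(x_1(0.38), x_2(0.38)) ≈ (-0.1919, 1.3857)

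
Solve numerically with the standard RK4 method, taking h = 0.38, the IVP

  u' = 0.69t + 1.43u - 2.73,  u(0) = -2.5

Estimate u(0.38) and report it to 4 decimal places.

-5.6207

RK4: k1 = f(t_n, u_n); k2 = f(t_n + h/2, u_n + (h/2)·k1); k3 = f(t_n + h/2, u_n + (h/2)·k2); k4 = f(t_n + h, u_n + h·k3); u_{n+1} = u_n + (h/6)·(k1 + 2k2 + 2k3 + k4).
t=0.000000, u=-2.500000:
  k1 = f(0.000000, -2.500000) = -6.305000
  k2 = f(0.190000, -3.697950) = -7.886969
  k3 = f(0.190000, -3.998524) = -8.316789
  k4 = f(0.380000, -5.660380) = -10.562143
  u ← -2.500000 + (0.38/6)·(k1 + 2k2 + 2k3 + k4) = -5.620728
u(0.38) ≈ -5.6207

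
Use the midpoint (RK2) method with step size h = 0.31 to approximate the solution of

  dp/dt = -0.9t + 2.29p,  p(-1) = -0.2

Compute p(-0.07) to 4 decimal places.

Midpoint: k1 = f(t_n, p_n); k2 = f(t_n + h/2, p_n + (h/2)·k1); p_{n+1} = p_n + h·k2.
t=-1.000000, p=-0.200000:
  k1 = f(-1.000000, -0.200000) = 0.442000
  k2 = f(-0.845000, -0.131490) = 0.459388
  p ← -0.200000 + 0.31·0.459388 = -0.057590
t=-0.690000, p=-0.057590:
  k1 = f(-0.690000, -0.057590) = 0.489119
  k2 = f(-0.535000, 0.018224) = 0.523232
  p ← -0.057590 + 0.31·0.523232 = 0.104612
t=-0.380000, p=0.104612:
  k1 = f(-0.380000, 0.104612) = 0.581562
  k2 = f(-0.225000, 0.194754) = 0.648488
  p ← 0.104612 + 0.31·0.648488 = 0.305643
p(-0.07) ≈ 0.3056

0.3056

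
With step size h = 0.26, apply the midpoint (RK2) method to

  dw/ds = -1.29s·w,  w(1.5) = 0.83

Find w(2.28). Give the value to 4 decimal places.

0.1419

Midpoint: k1 = f(s_n, w_n); k2 = f(s_n + h/2, w_n + (h/2)·k1); w_{n+1} = w_n + h·k2.
s=1.500000, w=0.830000:
  k1 = f(1.500000, 0.830000) = -1.606050
  k2 = f(1.630000, 0.621213) = -1.306226
  w ← 0.830000 + 0.26·(-1.306226) = 0.490381
s=1.760000, w=0.490381:
  k1 = f(1.760000, 0.490381) = -1.113362
  k2 = f(1.890000, 0.345644) = -0.842715
  w ← 0.490381 + 0.26·(-0.842715) = 0.271275
s=2.020000, w=0.271275:
  k1 = f(2.020000, 0.271275) = -0.706889
  k2 = f(2.150000, 0.179380) = -0.497510
  w ← 0.271275 + 0.26·(-0.497510) = 0.141923
w(2.28) ≈ 0.1419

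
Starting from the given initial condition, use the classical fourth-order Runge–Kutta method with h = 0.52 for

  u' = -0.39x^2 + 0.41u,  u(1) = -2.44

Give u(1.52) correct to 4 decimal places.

RK4: k1 = f(x_n, u_n); k2 = f(x_n + h/2, u_n + (h/2)·k1); k3 = f(x_n + h/2, u_n + (h/2)·k2); k4 = f(x_n + h, u_n + h·k3); u_{n+1} = u_n + (h/6)·(k1 + 2k2 + 2k3 + k4).
x=1.000000, u=-2.440000:
  k1 = f(1.000000, -2.440000) = -1.390400
  k2 = f(1.260000, -2.801504) = -1.767781
  k3 = f(1.260000, -2.899623) = -1.808009
  k4 = f(1.520000, -3.380165) = -2.286924
  u ← -2.440000 + (0.52/6)·(k1 + 2k2 + 2k3 + k4) = -3.378505
u(1.52) ≈ -3.3785

-3.3785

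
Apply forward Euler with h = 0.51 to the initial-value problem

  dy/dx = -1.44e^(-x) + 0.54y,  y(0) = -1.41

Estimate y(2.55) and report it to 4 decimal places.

-8.3455

Euler: y_{n+1} = y_n + h·f(x_n, y_n).
x=0.000000, y=-1.410000: f=-2.201400 → y ← -1.410000 + 0.51·(-2.201400) = -2.532714
x=0.510000, y=-2.532714: f=-2.232379 → y ← -2.532714 + 0.51·(-2.232379) = -3.671227
x=1.020000, y=-3.671227: f=-2.501720 → y ← -3.671227 + 0.51·(-2.501720) = -4.947104
x=1.530000, y=-4.947104: f=-2.983248 → y ← -4.947104 + 0.51·(-2.983248) = -6.468561
x=2.040000, y=-6.468561: f=-3.680264 → y ← -6.468561 + 0.51·(-3.680264) = -8.345495
y(2.55) ≈ -8.3455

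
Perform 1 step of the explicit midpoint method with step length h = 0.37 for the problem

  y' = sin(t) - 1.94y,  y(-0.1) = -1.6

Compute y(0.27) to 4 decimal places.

-0.8190

Midpoint: k1 = f(t_n, y_n); k2 = f(t_n + h/2, y_n + (h/2)·k1); y_{n+1} = y_n + h·k2.
t=-0.100000, y=-1.600000:
  k1 = f(-0.100000, -1.600000) = 3.004167
  k2 = f(0.085000, -1.044229) = 2.110702
  y ← -1.600000 + 0.37·2.110702 = -0.819040
y(0.27) ≈ -0.8190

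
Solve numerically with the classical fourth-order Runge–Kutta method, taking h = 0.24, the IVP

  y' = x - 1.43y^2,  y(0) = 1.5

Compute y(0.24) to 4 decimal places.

RK4: k1 = f(x_n, y_n); k2 = f(x_n + h/2, y_n + (h/2)·k1); k3 = f(x_n + h/2, y_n + (h/2)·k2); k4 = f(x_n + h, y_n + h·k3); y_{n+1} = y_n + (h/6)·(k1 + 2k2 + 2k3 + k4).
x=0.000000, y=1.500000:
  k1 = f(0.000000, 1.500000) = -3.217500
  k2 = f(0.120000, 1.113900) = -1.654306
  k3 = f(0.120000, 1.301483) = -2.302218
  k4 = f(0.240000, 0.947468) = -1.043704
  y ← 1.500000 + (0.24/6)·(k1 + 2k2 + 2k3 + k4) = 1.013030
y(0.24) ≈ 1.0130

1.0130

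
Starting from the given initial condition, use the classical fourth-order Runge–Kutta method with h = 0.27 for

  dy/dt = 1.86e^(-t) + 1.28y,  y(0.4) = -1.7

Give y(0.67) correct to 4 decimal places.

-2.0466

RK4: k1 = f(t_n, y_n); k2 = f(t_n + h/2, y_n + (h/2)·k1); k3 = f(t_n + h/2, y_n + (h/2)·k2); k4 = f(t_n + h, y_n + h·k3); y_{n+1} = y_n + (h/6)·(k1 + 2k2 + 2k3 + k4).
t=0.400000, y=-1.700000:
  k1 = f(0.400000, -1.700000) = -0.929205
  k2 = f(0.535000, -1.825443) = -1.247222
  k3 = f(0.535000, -1.868375) = -1.302175
  k4 = f(0.670000, -2.051587) = -1.674254
  y ← -1.700000 + (0.27/6)·(k1 + 2k2 + 2k3 + k4) = -2.046601
y(0.67) ≈ -2.0466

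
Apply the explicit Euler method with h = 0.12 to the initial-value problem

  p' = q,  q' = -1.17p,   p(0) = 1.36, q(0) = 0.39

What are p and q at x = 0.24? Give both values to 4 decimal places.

1.4307, 0.0015

Euler on (p,q): p_{n+1} = p_n + h·p', q_{n+1} = q_n + h·q'.
0.000000: (1.360000, 0.390000); f=(0.390000, -1.591200) → (1.406800, 0.199056)
0.120000: (1.406800, 0.199056); f=(0.199056, -1.645956) → (1.430687, 0.001541)
(p(0.24), q(0.24)) ≈ (1.4307, 0.0015)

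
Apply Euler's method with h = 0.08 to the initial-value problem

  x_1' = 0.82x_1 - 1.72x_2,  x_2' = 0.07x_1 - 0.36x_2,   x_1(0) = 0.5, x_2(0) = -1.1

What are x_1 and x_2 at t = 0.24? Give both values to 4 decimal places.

1.0750, -0.9964

Euler on (x_1,x_2): x_1_{n+1} = x_1_n + h·x_1', x_2_{n+1} = x_2_n + h·x_2'.
0.000000: (0.500000, -1.100000); f=(2.302000, 0.431000) → (0.684160, -1.065520)
0.080000: (0.684160, -1.065520); f=(2.393706, 0.431478) → (0.875656, -1.031002)
0.160000: (0.875656, -1.031002); f=(2.491361, 0.432457) → (1.074965, -0.996405)
(x_1(0.24), x_2(0.24)) ≈ (1.0750, -0.9964)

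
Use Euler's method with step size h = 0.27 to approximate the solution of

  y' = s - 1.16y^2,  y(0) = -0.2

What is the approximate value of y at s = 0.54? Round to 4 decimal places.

-0.1538

Euler: y_{n+1} = y_n + h·f(s_n, y_n).
s=0.000000, y=-0.200000: f=-0.046400 → y ← -0.200000 + 0.27·(-0.046400) = -0.212528
s=0.270000, y=-0.212528: f=0.217605 → y ← -0.212528 + 0.27·0.217605 = -0.153775
y(0.54) ≈ -0.1538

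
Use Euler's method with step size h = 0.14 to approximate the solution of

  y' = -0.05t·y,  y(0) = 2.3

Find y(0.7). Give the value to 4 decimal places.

Euler: y_{n+1} = y_n + h·f(t_n, y_n).
t=0.000000, y=2.300000: f=0.000000 → y ← 2.300000 + 0.14·0.000000 = 2.300000
t=0.140000, y=2.300000: f=-0.016100 → y ← 2.300000 + 0.14·(-0.016100) = 2.297746
t=0.280000, y=2.297746: f=-0.032168 → y ← 2.297746 + 0.14·(-0.032168) = 2.293242
t=0.420000, y=2.293242: f=-0.048158 → y ← 2.293242 + 0.14·(-0.048158) = 2.286500
t=0.560000, y=2.286500: f=-0.064022 → y ← 2.286500 + 0.14·(-0.064022) = 2.277537
y(0.7) ≈ 2.2775

2.2775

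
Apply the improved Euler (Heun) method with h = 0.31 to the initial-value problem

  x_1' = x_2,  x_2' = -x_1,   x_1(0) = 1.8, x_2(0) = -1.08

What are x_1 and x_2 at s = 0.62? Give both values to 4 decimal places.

Heun on (x_1,x_2): k1 = f(s_n, state_n); k2 = f(s_n + h, state_n + h·k1); state_{n+1} = state_n + (h/2)·(k1 + k2).
0.000000: (1.800000, -1.080000)
  k1 = (-1.080000, -1.800000)
  predictor → (1.465200, -1.638000)
  k2 = (-1.638000, -1.465200)
  → (1.378710, -1.586106)
0.310000: (1.378710, -1.586106)
  k1 = (-1.586106, -1.378710)
  predictor → (0.887017, -2.013506)
  k2 = (-2.013506, -0.887017)
  → (0.820770, -1.937294)
(x_1(0.62), x_2(0.62)) ≈ (0.8208, -1.9373)

0.8208, -1.9373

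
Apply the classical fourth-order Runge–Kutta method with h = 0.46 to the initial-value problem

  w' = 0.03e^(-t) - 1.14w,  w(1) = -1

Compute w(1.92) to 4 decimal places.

RK4: k1 = f(t_n, w_n); k2 = f(t_n + h/2, w_n + (h/2)·k1); k3 = f(t_n + h/2, w_n + (h/2)·k2); k4 = f(t_n + h, w_n + h·k3); w_{n+1} = w_n + (h/6)·(k1 + 2k2 + 2k3 + k4).
t=1.000000, w=-1.000000:
  k1 = f(1.000000, -1.000000) = 1.151036
  k2 = f(1.230000, -0.735262) = 0.846967
  k3 = f(1.230000, -0.805198) = 0.926694
  k4 = f(1.460000, -0.573721) = 0.661009
  w ← -1.000000 + (0.46/6)·(k1 + 2k2 + 2k3 + k4) = -0.589115
t=1.460000, w=-0.589115:
  k1 = f(1.460000, -0.589115) = 0.678558
  k2 = f(1.690000, -0.433047) = 0.499209
  k3 = f(1.690000, -0.474297) = 0.546234
  k4 = f(1.920000, -0.337847) = 0.389544
  w ← -0.589115 + (0.46/6)·(k1 + 2k2 + 2k3 + k4) = -0.346926
w(1.92) ≈ -0.3469

-0.3469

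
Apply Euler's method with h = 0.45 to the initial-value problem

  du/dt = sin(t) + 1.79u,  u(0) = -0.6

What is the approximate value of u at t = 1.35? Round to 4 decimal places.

Euler: u_{n+1} = u_n + h·f(t_n, u_n).
t=0.000000, u=-0.600000: f=-1.074000 → u ← -0.600000 + 0.45·(-1.074000) = -1.083300
t=0.450000, u=-1.083300: f=-1.504141 → u ← -1.083300 + 0.45·(-1.504141) = -1.760164
t=0.900000, u=-1.760164: f=-2.367366 → u ← -1.760164 + 0.45·(-2.367366) = -2.825478
u(1.35) ≈ -2.8255

-2.8255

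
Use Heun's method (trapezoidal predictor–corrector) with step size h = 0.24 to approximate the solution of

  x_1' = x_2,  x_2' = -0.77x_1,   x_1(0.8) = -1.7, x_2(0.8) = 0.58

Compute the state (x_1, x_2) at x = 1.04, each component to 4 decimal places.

Heun on (x_1,x_2): k1 = f(x_n, state_n); k2 = f(x_n + h, state_n + h·k1); state_{n+1} = state_n + (h/2)·(k1 + k2).
0.800000: (-1.700000, 0.580000)
  k1 = (0.580000, 1.309000)
  predictor → (-1.560800, 0.894160)
  k2 = (0.894160, 1.201816)
  → (-1.523101, 0.881298)
(x_1(1.04), x_2(1.04)) ≈ (-1.5231, 0.8813)

-1.5231, 0.8813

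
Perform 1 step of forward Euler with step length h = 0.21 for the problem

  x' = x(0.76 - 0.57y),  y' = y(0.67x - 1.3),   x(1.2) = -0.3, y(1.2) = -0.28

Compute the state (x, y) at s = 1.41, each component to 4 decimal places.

Euler on (x,y): x_{n+1} = x_n + h·x', y_{n+1} = y_n + h·y'.
1.200000: (-0.300000, -0.280000); f=(-0.275880, 0.420280) → (-0.357935, -0.191741)
(x(1.41), y(1.41)) ≈ (-0.3579, -0.1917)

-0.3579, -0.1917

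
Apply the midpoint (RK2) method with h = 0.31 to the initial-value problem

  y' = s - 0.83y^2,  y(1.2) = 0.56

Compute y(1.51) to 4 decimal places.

0.8519

Midpoint: k1 = f(s_n, y_n); k2 = f(s_n + h/2, y_n + (h/2)·k1); y_{n+1} = y_n + h·k2.
s=1.200000, y=0.560000:
  k1 = f(1.200000, 0.560000) = 0.939712
  k2 = f(1.355000, 0.705655) = 0.941702
  y ← 0.560000 + 0.31·0.941702 = 0.851928
y(1.51) ≈ 0.8519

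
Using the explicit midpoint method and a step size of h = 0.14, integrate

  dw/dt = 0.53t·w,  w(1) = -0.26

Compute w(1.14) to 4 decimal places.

Midpoint: k1 = f(t_n, w_n); k2 = f(t_n + h/2, w_n + (h/2)·k1); w_{n+1} = w_n + h·k2.
t=1.000000, w=-0.260000:
  k1 = f(1.000000, -0.260000) = -0.137800
  k2 = f(1.070000, -0.269646) = -0.152916
  w ← -0.260000 + 0.14·(-0.152916) = -0.281408
w(1.14) ≈ -0.2814

-0.2814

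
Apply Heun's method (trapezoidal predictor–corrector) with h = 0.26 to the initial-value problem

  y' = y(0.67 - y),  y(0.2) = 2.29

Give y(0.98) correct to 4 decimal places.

Heun: k1 = f(x_n, y_n); k2 = f(x_n + h, y_n + h·k1); y_{n+1} = y_n + (h/2)·(k1 + k2).
x=0.200000, y=2.290000:
  k1 = f(0.200000, 2.290000) = -3.709800
  k2 = f(0.460000, 1.325452) = -0.868770
  y ← 2.290000 + (0.26/2)·(-3.709800 + (-0.868770)) = 1.694786
x=0.460000, y=1.694786:
  k1 = f(0.460000, 1.694786) = -1.736793
  k2 = f(0.720000, 1.243220) = -0.712638
  y ← 1.694786 + (0.26/2)·(-1.736793 + (-0.712638)) = 1.376360
x=0.720000, y=1.376360:
  k1 = f(0.720000, 1.376360) = -0.972205
  k2 = f(0.980000, 1.123586) = -0.509644
  y ← 1.376360 + (0.26/2)·(-0.972205 + (-0.509644)) = 1.183720
y(0.98) ≈ 1.1837

1.1837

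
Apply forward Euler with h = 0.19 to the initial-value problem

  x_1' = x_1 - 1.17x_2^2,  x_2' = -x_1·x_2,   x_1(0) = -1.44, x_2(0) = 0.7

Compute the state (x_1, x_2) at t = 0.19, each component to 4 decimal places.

Euler on (x_1,x_2): x_1_{n+1} = x_1_n + h·x_1', x_2_{n+1} = x_2_n + h·x_2'.
0.000000: (-1.440000, 0.700000); f=(-2.013300, 1.008000) → (-1.822527, 0.891520)
(x_1(0.19), x_2(0.19)) ≈ (-1.8225, 0.8915)

-1.8225, 0.8915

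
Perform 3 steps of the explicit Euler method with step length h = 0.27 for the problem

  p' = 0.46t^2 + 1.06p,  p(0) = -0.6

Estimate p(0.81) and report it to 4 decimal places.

Euler: p_{n+1} = p_n + h·f(t_n, p_n).
t=0.000000, p=-0.600000: f=-0.636000 → p ← -0.600000 + 0.27·(-0.636000) = -0.771720
t=0.270000, p=-0.771720: f=-0.784489 → p ← -0.771720 + 0.27·(-0.784489) = -0.983532
t=0.540000, p=-0.983532: f=-0.908408 → p ← -0.983532 + 0.27·(-0.908408) = -1.228802
p(0.81) ≈ -1.2288

-1.2288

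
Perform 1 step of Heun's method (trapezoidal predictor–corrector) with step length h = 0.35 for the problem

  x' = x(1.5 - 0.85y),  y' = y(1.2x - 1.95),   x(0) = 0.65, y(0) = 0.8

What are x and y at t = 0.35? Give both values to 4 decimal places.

0.9041, 0.5580

Heun on (x,y): k1 = f(t_n, state_n); k2 = f(t_n + h, state_n + h·k1); state_{n+1} = state_n + (h/2)·(k1 + k2).
0.000000: (0.650000, 0.800000)
  k1 = (0.533000, -0.936000)
  predictor → (0.836550, 0.472400)
  k2 = (0.918917, -0.446957)
  → (0.904085, 0.557983)
(x(0.35), y(0.35)) ≈ (0.9041, 0.5580)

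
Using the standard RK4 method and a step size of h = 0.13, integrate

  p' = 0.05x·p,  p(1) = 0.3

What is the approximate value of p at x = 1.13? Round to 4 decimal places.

0.3021

RK4: k1 = f(x_n, p_n); k2 = f(x_n + h/2, p_n + (h/2)·k1); k3 = f(x_n + h/2, p_n + (h/2)·k2); k4 = f(x_n + h, p_n + h·k3); p_{n+1} = p_n + (h/6)·(k1 + 2k2 + 2k3 + k4).
x=1.000000, p=0.300000:
  k1 = f(1.000000, 0.300000) = 0.015000
  k2 = f(1.065000, 0.300975) = 0.016027
  k3 = f(1.065000, 0.301042) = 0.016030
  k4 = f(1.130000, 0.302084) = 0.017068
  p ← 0.300000 + (0.13/6)·(k1 + 2k2 + 2k3 + k4) = 0.302084
p(1.13) ≈ 0.3021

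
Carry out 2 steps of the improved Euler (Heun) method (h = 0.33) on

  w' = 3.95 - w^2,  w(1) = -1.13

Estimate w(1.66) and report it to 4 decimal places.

0.9957

Heun: k1 = f(s_n, w_n); k2 = f(s_n + h, w_n + h·k1); w_{n+1} = w_n + (h/2)·(k1 + k2).
s=1.000000, w=-1.130000:
  k1 = f(1.000000, -1.130000) = 2.673100
  k2 = f(1.330000, -0.247877) = 3.888557
  w ← -1.130000 + (0.33/2)·(2.673100 + 3.888557) = -0.047327
s=1.330000, w=-0.047327:
  k1 = f(1.330000, -0.047327) = 3.947760
  k2 = f(1.660000, 1.255434) = 2.373885
  w ← -0.047327 + (0.33/2)·(3.947760 + 2.373885) = 0.995745
w(1.66) ≈ 0.9957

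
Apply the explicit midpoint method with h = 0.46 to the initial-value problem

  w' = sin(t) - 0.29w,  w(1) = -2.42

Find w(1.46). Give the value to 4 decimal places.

-1.7110

Midpoint: k1 = f(t_n, w_n); k2 = f(t_n + h/2, w_n + (h/2)·k1); w_{n+1} = w_n + h·k2.
t=1.000000, w=-2.420000:
  k1 = f(1.000000, -2.420000) = 1.543271
  k2 = f(1.230000, -2.065048) = 1.541353
  w ← -2.420000 + 0.46·1.541353 = -1.710978
w(1.46) ≈ -1.7110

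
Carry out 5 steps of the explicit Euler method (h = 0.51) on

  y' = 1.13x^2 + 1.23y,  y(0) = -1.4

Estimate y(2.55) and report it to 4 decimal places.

-9.1486

Euler: y_{n+1} = y_n + h·f(x_n, y_n).
x=0.000000, y=-1.400000: f=-1.722000 → y ← -1.400000 + 0.51·(-1.722000) = -2.278220
x=0.510000, y=-2.278220: f=-2.508298 → y ← -2.278220 + 0.51·(-2.508298) = -3.557452
x=1.020000, y=-3.557452: f=-3.200014 → y ← -3.557452 + 0.51·(-3.200014) = -5.189459
x=1.530000, y=-5.189459: f=-3.737817 → y ← -5.189459 + 0.51·(-3.737817) = -7.095746
x=2.040000, y=-7.095746: f=-4.025159 → y ← -7.095746 + 0.51·(-4.025159) = -9.148577
y(2.55) ≈ -9.1486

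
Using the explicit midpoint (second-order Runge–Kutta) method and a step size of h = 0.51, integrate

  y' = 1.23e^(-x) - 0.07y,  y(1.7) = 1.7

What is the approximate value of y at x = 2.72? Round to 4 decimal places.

1.7187

Midpoint: k1 = f(x_n, y_n); k2 = f(x_n + h/2, y_n + (h/2)·k1); y_{n+1} = y_n + h·k2.
x=1.700000, y=1.700000:
  k1 = f(1.700000, 1.700000) = 0.105701
  k2 = f(1.955000, 1.726954) = 0.053238
  y ← 1.700000 + 0.51·0.053238 = 1.727151
x=2.210000, y=1.727151:
  k1 = f(2.210000, 1.727151) = 0.014031
  k2 = f(2.465000, 1.730729) = -0.016590
  y ← 1.727151 + 0.51·(-0.016590) = 1.718690
y(2.72) ≈ 1.7187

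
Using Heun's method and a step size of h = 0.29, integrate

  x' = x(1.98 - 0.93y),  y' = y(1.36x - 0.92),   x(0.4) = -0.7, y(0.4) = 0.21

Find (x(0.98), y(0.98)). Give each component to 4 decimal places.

Heun on (x,y): k1 = f(s_n, state_n); k2 = f(s_n + h, state_n + h·k1); state_{n+1} = state_n + (h/2)·(k1 + k2).
0.400000: (-0.700000, 0.210000)
  k1 = (-1.249290, -0.393120)
  predictor → (-1.062294, 0.095995)
  k2 = (-2.008505, -0.227002)
  → (-1.172380, 0.120082)
0.690000: (-1.172380, 0.120082)
  k1 = (-2.190386, -0.301940)
  predictor → (-1.807592, 0.032520)
  k2 = (-3.524365, -0.109863)
  → (-2.001019, 0.060371)
(x(0.98), y(0.98)) ≈ (-2.0010, 0.0604)

-2.0010, 0.0604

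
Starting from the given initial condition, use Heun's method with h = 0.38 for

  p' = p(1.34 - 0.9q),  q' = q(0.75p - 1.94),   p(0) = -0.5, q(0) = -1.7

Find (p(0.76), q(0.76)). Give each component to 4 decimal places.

-1.9850, -0.4285

Heun on (p,q): k1 = f(s_n, state_n); k2 = f(s_n + h, state_n + h·k1); state_{n+1} = state_n + (h/2)·(k1 + k2).
0.000000: (-0.500000, -1.700000)
  k1 = (-1.435000, 3.935500)
  predictor → (-1.045300, -0.204510)
  k2 = (-1.593099, 0.557080)
  → (-1.075339, -0.846410)
0.380000: (-1.075339, -0.846410)
  k1 = (-2.260114, 2.324668)
  predictor → (-1.934182, 0.036964)
  k2 = (-2.527458, -0.125332)
  → (-1.984977, -0.428536)
(p(0.76), q(0.76)) ≈ (-1.9850, -0.4285)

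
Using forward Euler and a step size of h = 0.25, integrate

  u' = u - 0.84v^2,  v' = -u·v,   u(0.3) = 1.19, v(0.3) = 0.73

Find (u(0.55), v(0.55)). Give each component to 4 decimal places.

Euler on (u,v): u_{n+1} = u_n + h·u', v_{n+1} = v_n + h·v'.
0.300000: (1.190000, 0.730000); f=(0.742364, -0.868700) → (1.375591, 0.512825)
(u(0.55), v(0.55)) ≈ (1.3756, 0.5128)

1.3756, 0.5128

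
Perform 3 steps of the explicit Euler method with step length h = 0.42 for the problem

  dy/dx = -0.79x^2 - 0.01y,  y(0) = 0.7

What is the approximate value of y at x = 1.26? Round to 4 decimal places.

0.3988

Euler: y_{n+1} = y_n + h·f(x_n, y_n).
x=0.000000, y=0.700000: f=-0.007000 → y ← 0.700000 + 0.42·(-0.007000) = 0.697060
x=0.420000, y=0.697060: f=-0.146327 → y ← 0.697060 + 0.42·(-0.146327) = 0.635603
x=0.840000, y=0.635603: f=-0.563780 → y ← 0.635603 + 0.42·(-0.563780) = 0.398815
y(1.26) ≈ 0.3988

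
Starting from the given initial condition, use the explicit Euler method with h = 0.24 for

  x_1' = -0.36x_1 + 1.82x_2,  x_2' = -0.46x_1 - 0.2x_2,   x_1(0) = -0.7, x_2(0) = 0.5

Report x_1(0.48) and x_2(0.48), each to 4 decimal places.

Euler on (x_1,x_2): x_1_{n+1} = x_1_n + h·x_1', x_2_{n+1} = x_2_n + h·x_2'.
0.000000: (-0.700000, 0.500000); f=(1.162000, 0.222000) → (-0.421120, 0.553280)
0.240000: (-0.421120, 0.553280); f=(1.158573, 0.083059) → (-0.143063, 0.573214)
(x_1(0.48), x_2(0.48)) ≈ (-0.1431, 0.5732)

-0.1431, 0.5732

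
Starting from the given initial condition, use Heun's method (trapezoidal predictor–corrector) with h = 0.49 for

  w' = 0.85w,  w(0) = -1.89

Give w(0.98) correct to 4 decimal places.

Heun: k1 = f(t_n, w_n); k2 = f(t_n + h, w_n + h·k1); w_{n+1} = w_n + (h/2)·(k1 + k2).
t=0.000000, w=-1.890000:
  k1 = f(0.000000, -1.890000) = -1.606500
  k2 = f(0.490000, -2.677185) = -2.275607
  w ← -1.890000 + (0.49/2)·(-1.606500 + (-2.275607)) = -2.841116
t=0.490000, w=-2.841116:
  k1 = f(0.490000, -2.841116) = -2.414949
  k2 = f(0.980000, -4.024441) = -3.420775
  w ← -2.841116 + (0.49/2)·(-2.414949 + (-3.420775)) = -4.270869
w(0.98) ≈ -4.2709

-4.2709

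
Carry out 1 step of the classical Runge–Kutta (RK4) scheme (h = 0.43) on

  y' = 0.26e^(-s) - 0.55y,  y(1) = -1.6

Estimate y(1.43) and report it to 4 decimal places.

RK4: k1 = f(s_n, y_n); k2 = f(s_n + h/2, y_n + (h/2)·k1); k3 = f(s_n + h/2, y_n + (h/2)·k2); k4 = f(s_n + h, y_n + h·k3); y_{n+1} = y_n + (h/6)·(k1 + 2k2 + 2k3 + k4).
s=1.000000, y=-1.600000:
  k1 = f(1.000000, -1.600000) = 0.975649
  k2 = f(1.215000, -1.390236) = 0.841774
  k3 = f(1.215000, -1.419019) = 0.857605
  k4 = f(1.430000, -1.231230) = 0.739397
  y ← -1.600000 + (0.43/6)·(k1 + 2k2 + 2k3 + k4) = -1.233511
y(1.43) ≈ -1.2335

-1.2335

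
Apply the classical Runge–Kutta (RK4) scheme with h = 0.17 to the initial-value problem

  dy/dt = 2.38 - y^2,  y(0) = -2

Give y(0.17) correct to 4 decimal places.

-2.4028

RK4: k1 = f(t_n, y_n); k2 = f(t_n + h/2, y_n + (h/2)·k1); k3 = f(t_n + h/2, y_n + (h/2)·k2); k4 = f(t_n + h, y_n + h·k3); y_{n+1} = y_n + (h/6)·(k1 + 2k2 + 2k3 + k4).
t=0.000000, y=-2.000000:
  k1 = f(0.000000, -2.000000) = -1.620000
  k2 = f(0.085000, -2.137700) = -2.189761
  k3 = f(0.085000, -2.186130) = -2.399163
  k4 = f(0.170000, -2.407858) = -3.417779
  y ← -2.000000 + (0.17/6)·(k1 + 2k2 + 2k3 + k4) = -2.402776
y(0.17) ≈ -2.4028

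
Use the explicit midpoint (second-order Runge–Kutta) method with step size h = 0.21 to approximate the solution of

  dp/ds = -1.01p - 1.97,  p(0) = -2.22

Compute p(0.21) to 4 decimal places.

Midpoint: k1 = f(s_n, p_n); k2 = f(s_n + h/2, p_n + (h/2)·k1); p_{n+1} = p_n + h·k2.
s=0.000000, p=-2.220000:
  k1 = f(0.000000, -2.220000) = 0.272200
  k2 = f(0.105000, -2.191419) = 0.243333
  p ← -2.220000 + 0.21·0.243333 = -2.168900
p(0.21) ≈ -2.1689

-2.1689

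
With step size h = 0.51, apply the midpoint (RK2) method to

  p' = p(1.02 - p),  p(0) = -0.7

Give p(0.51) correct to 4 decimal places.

-1.7410

Midpoint: k1 = f(x_n, p_n); k2 = f(x_n + h/2, p_n + (h/2)·k1); p_{n+1} = p_n + h·k2.
x=0.000000, p=-0.700000:
  k1 = f(0.000000, -0.700000) = -1.204000
  k2 = f(0.255000, -1.007020) = -2.041250
  p ← -0.700000 + 0.51·(-2.041250) = -1.741037
p(0.51) ≈ -1.7410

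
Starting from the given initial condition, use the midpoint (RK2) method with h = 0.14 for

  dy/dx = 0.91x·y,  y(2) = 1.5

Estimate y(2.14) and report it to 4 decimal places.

Midpoint: k1 = f(x_n, y_n); k2 = f(x_n + h/2, y_n + (h/2)·k1); y_{n+1} = y_n + h·k2.
x=2.000000, y=1.500000:
  k1 = f(2.000000, 1.500000) = 2.730000
  k2 = f(2.070000, 1.691100) = 3.185525
  y ← 1.500000 + 0.14·3.185525 = 1.945974
y(2.14) ≈ 1.9460

1.9460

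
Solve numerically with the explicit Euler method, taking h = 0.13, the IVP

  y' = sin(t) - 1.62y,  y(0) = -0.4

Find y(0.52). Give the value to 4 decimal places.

Euler: y_{n+1} = y_n + h·f(t_n, y_n).
t=0.000000, y=-0.400000: f=0.648000 → y ← -0.400000 + 0.13·0.648000 = -0.315760
t=0.130000, y=-0.315760: f=0.641165 → y ← -0.315760 + 0.13·0.641165 = -0.232409
t=0.260000, y=-0.232409: f=0.633582 → y ← -0.232409 + 0.13·0.633582 = -0.150043
t=0.390000, y=-0.150043: f=0.623258 → y ← -0.150043 + 0.13·0.623258 = -0.069019
y(0.52) ≈ -0.0690

-0.0690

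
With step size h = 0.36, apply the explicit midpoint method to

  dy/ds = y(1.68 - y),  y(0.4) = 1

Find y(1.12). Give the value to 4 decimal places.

Midpoint: k1 = f(s_n, y_n); k2 = f(s_n + h/2, y_n + (h/2)·k1); y_{n+1} = y_n + h·k2.
s=0.400000, y=1.000000:
  k1 = f(0.400000, 1.000000) = 0.680000
  k2 = f(0.580000, 1.122400) = 0.625850
  y ← 1.000000 + 0.36·0.625850 = 1.225306
s=0.760000, y=1.225306:
  k1 = f(0.760000, 1.225306) = 0.557139
  k2 = f(0.940000, 1.325591) = 0.469801
  y ← 1.225306 + 0.36·0.469801 = 1.394435
y(1.12) ≈ 1.3944

1.3944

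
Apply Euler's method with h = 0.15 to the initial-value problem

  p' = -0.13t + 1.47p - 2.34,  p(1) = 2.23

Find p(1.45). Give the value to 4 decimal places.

2.6703

Euler: p_{n+1} = p_n + h·f(t_n, p_n).
t=1.000000, p=2.230000: f=0.808100 → p ← 2.230000 + 0.15·0.808100 = 2.351215
t=1.150000, p=2.351215: f=0.966786 → p ← 2.351215 + 0.15·0.966786 = 2.496233
t=1.300000, p=2.496233: f=1.160462 → p ← 2.496233 + 0.15·1.160462 = 2.670302
p(1.45) ≈ 2.6703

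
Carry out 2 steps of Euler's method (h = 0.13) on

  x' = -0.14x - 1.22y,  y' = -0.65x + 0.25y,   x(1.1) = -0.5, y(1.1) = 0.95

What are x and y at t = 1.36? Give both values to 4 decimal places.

Euler on (x,y): x_{n+1} = x_n + h·x', y_{n+1} = y_n + h·y'.
1.100000: (-0.500000, 0.950000); f=(-1.089000, 0.562500) → (-0.641570, 1.023125)
1.230000: (-0.641570, 1.023125); f=(-1.158393, 0.672802) → (-0.792161, 1.110589)
(x(1.36), y(1.36)) ≈ (-0.7922, 1.1106)

-0.7922, 1.1106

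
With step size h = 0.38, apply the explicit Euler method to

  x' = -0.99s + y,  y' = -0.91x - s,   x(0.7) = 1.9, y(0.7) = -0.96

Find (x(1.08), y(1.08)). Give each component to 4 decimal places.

Euler on (x,y): x_{n+1} = x_n + h·x', y_{n+1} = y_n + h·y'.
0.700000: (1.900000, -0.960000); f=(-1.653000, -2.429000) → (1.271860, -1.883020)
(x(1.08), y(1.08)) ≈ (1.2719, -1.8830)

1.2719, -1.8830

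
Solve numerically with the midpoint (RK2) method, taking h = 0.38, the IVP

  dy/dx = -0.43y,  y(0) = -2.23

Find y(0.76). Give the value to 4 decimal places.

-1.6110

Midpoint: k1 = f(x_n, y_n); k2 = f(x_n + h/2, y_n + (h/2)·k1); y_{n+1} = y_n + h·k2.
x=0.000000, y=-2.230000:
  k1 = f(0.000000, -2.230000) = 0.958900
  k2 = f(0.190000, -2.047809) = 0.880558
  y ← -2.230000 + 0.38·0.880558 = -1.895388
x=0.380000, y=-1.895388:
  k1 = f(0.380000, -1.895388) = 0.815017
  k2 = f(0.570000, -1.740535) = 0.748430
  y ← -1.895388 + 0.38·0.748430 = -1.610985
y(0.76) ≈ -1.6110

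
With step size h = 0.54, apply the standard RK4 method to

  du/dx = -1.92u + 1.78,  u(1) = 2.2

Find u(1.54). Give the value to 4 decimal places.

1.3892

RK4: k1 = f(x_n, u_n); k2 = f(x_n + h/2, u_n + (h/2)·k1); k3 = f(x_n + h/2, u_n + (h/2)·k2); k4 = f(x_n + h, u_n + h·k3); u_{n+1} = u_n + (h/6)·(k1 + 2k2 + 2k3 + k4).
x=1.000000, u=2.200000:
  k1 = f(1.000000, 2.200000) = -2.444000
  k2 = f(1.270000, 1.540120) = -1.177030
  k3 = f(1.270000, 1.882202) = -1.833827
  k4 = f(1.540000, 1.209733) = -0.542688
  u ← 2.200000 + (0.54/6)·(k1 + 2k2 + 2k3 + k4) = 1.389244
u(1.54) ≈ 1.3892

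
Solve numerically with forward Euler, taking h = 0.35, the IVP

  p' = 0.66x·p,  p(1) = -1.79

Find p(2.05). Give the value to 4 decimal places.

Euler: p_{n+1} = p_n + h·f(x_n, p_n).
x=1.000000, p=-1.790000: f=-1.181400 → p ← -1.790000 + 0.35·(-1.181400) = -2.203490
x=1.350000, p=-2.203490: f=-1.963310 → p ← -2.203490 + 0.35·(-1.963310) = -2.890648
x=1.700000, p=-2.890648: f=-3.243307 → p ← -2.890648 + 0.35·(-3.243307) = -4.025806
p(2.05) ≈ -4.0258

-4.0258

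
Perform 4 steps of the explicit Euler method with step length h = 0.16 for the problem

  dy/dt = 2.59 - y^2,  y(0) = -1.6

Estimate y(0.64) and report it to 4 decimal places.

Euler: y_{n+1} = y_n + h·f(t_n, y_n).
t=0.000000, y=-1.600000: f=0.030000 → y ← -1.600000 + 0.16·0.030000 = -1.595200
t=0.160000, y=-1.595200: f=0.045337 → y ← -1.595200 + 0.16·0.045337 = -1.587946
t=0.320000, y=-1.587946: f=0.068427 → y ← -1.587946 + 0.16·0.068427 = -1.576998
t=0.480000, y=-1.576998: f=0.103078 → y ← -1.576998 + 0.16·0.103078 = -1.560505
y(0.64) ≈ -1.5605

-1.5605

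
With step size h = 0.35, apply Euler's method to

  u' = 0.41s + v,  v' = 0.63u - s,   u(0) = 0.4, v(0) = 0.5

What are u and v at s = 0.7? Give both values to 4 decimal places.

Euler on (u,v): u_{n+1} = u_n + h·u', v_{n+1} = v_n + h·v'.
0.000000: (0.400000, 0.500000); f=(0.500000, 0.252000) → (0.575000, 0.588200)
0.350000: (0.575000, 0.588200); f=(0.731700, 0.012250) → (0.831095, 0.592488)
(u(0.7), v(0.7)) ≈ (0.8311, 0.5925)

0.8311, 0.5925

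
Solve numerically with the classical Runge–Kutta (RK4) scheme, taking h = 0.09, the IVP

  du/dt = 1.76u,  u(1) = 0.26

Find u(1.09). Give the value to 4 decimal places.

0.3046

RK4: k1 = f(t_n, u_n); k2 = f(t_n + h/2, u_n + (h/2)·k1); k3 = f(t_n + h/2, u_n + (h/2)·k2); k4 = f(t_n + h, u_n + h·k3); u_{n+1} = u_n + (h/6)·(k1 + 2k2 + 2k3 + k4).
t=1.000000, u=0.260000:
  k1 = f(1.000000, 0.260000) = 0.457600
  k2 = f(1.045000, 0.280592) = 0.493842
  k3 = f(1.045000, 0.282223) = 0.496712
  k4 = f(1.090000, 0.304704) = 0.536279
  u ← 0.260000 + (0.09/6)·(k1 + 2k2 + 2k3 + k4) = 0.304625
u(1.09) ≈ 0.3046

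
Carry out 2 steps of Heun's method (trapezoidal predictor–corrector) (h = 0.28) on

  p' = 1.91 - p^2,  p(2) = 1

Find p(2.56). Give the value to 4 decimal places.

Heun: k1 = f(s_n, p_n); k2 = f(s_n + h, p_n + h·k1); p_{n+1} = p_n + (h/2)·(k1 + k2).
s=2.000000, p=1.000000:
  k1 = f(2.000000, 1.000000) = 0.910000
  k2 = f(2.280000, 1.254800) = 0.335477
  p ← 1.000000 + (0.28/2)·(0.910000 + 0.335477) = 1.174367
s=2.280000, p=1.174367:
  k1 = f(2.280000, 1.174367) = 0.530863
  k2 = f(2.560000, 1.323008) = 0.159649
  p ← 1.174367 + (0.28/2)·(0.530863 + 0.159649) = 1.271038
p(2.56) ≈ 1.2710

1.2710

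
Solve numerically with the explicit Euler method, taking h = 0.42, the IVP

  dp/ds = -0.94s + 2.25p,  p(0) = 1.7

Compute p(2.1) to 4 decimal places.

43.2148

Euler: p_{n+1} = p_n + h·f(s_n, p_n).
s=0.000000, p=1.700000: f=3.825000 → p ← 1.700000 + 0.42·3.825000 = 3.306500
s=0.420000, p=3.306500: f=7.044825 → p ← 3.306500 + 0.42·7.044825 = 6.265326
s=0.840000, p=6.265326: f=13.307385 → p ← 6.265326 + 0.42·13.307385 = 11.854428
s=1.260000, p=11.854428: f=25.488063 → p ← 11.854428 + 0.42·25.488063 = 22.559415
s=1.680000, p=22.559415: f=49.179483 → p ← 22.559415 + 0.42·49.179483 = 43.214797
p(2.1) ≈ 43.2148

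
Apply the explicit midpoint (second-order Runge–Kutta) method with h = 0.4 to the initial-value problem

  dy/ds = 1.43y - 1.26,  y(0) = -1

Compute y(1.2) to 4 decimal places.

-8.9535

Midpoint: k1 = f(s_n, y_n); k2 = f(s_n + h/2, y_n + (h/2)·k1); y_{n+1} = y_n + h·k2.
s=0.000000, y=-1.000000:
  k1 = f(0.000000, -1.000000) = -2.690000
  k2 = f(0.200000, -1.538000) = -3.459340
  y ← -1.000000 + 0.4·(-3.459340) = -2.383736
s=0.400000, y=-2.383736:
  k1 = f(0.400000, -2.383736) = -4.668742
  k2 = f(0.600000, -3.317484) = -6.004003
  y ← -2.383736 + 0.4·(-6.004003) = -4.785337
s=0.800000, y=-4.785337:
  k1 = f(0.800000, -4.785337) = -8.103032
  k2 = f(1.000000, -6.405944) = -10.420499
  y ← -4.785337 + 0.4·(-10.420499) = -8.953537
y(1.2) ≈ -8.9535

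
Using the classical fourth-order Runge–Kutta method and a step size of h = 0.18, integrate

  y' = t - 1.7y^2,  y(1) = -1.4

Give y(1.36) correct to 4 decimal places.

RK4: k1 = f(t_n, y_n); k2 = f(t_n + h/2, y_n + (h/2)·k1); k3 = f(t_n + h/2, y_n + (h/2)·k2); k4 = f(t_n + h, y_n + h·k3); y_{n+1} = y_n + (h/6)·(k1 + 2k2 + 2k3 + k4).
t=1.000000, y=-1.400000:
  k1 = f(1.000000, -1.400000) = -2.332000
  k2 = f(1.090000, -1.609880) = -3.315913
  k3 = f(1.090000, -1.698432) = -3.813942
  k4 = f(1.180000, -2.086510) = -6.220988
  y ← -1.400000 + (0.18/6)·(k1 + 2k2 + 2k3 + k4) = -2.084381
t=1.180000, y=-2.084381:
  k1 = f(1.180000, -2.084381) = -6.205895
  k2 = f(1.270000, -2.642911) = -10.604468
  k3 = f(1.270000, -3.038783) = -14.428144
  k4 = f(1.360000, -4.681447) = -35.897107
  y ← -2.084381 + (0.18/6)·(k1 + 2k2 + 2k3 + k4) = -4.849428
y(1.36) ≈ -4.8494

-4.8494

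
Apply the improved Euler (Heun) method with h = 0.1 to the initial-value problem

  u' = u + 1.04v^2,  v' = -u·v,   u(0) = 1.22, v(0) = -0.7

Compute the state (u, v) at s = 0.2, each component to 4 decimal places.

1.5785, -0.5300

Heun on (u,v): k1 = f(s_n, state_n); k2 = f(s_n + h, state_n + h·k1); state_{n+1} = state_n + (h/2)·(k1 + k2).
0.000000: (1.220000, -0.700000)
  k1 = (1.729600, 0.854000)
  predictor → (1.392960, -0.614600)
  k2 = (1.785802, 0.856113)
  → (1.395770, -0.614494)
0.100000: (1.395770, -0.614494)
  k1 = (1.788478, 0.857693)
  predictor → (1.574618, -0.528725)
  k2 = (1.865350, 0.832540)
  → (1.578462, -0.529983)
(u(0.2), v(0.2)) ≈ (1.5785, -0.5300)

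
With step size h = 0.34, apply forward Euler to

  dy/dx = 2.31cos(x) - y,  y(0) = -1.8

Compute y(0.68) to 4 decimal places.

Euler: y_{n+1} = y_n + h·f(x_n, y_n).
x=0.000000, y=-1.800000: f=4.110000 → y ← -1.800000 + 0.34·4.110000 = -0.402600
x=0.340000, y=-0.402600: f=2.580363 → y ← -0.402600 + 0.34·2.580363 = 0.474724
y(0.68) ≈ 0.4747

0.4747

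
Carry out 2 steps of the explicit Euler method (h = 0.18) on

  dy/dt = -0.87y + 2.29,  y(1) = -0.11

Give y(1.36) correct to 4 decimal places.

0.6816

Euler: y_{n+1} = y_n + h·f(t_n, y_n).
t=1.000000, y=-0.110000: f=2.385700 → y ← -0.110000 + 0.18·2.385700 = 0.319426
t=1.180000, y=0.319426: f=2.012099 → y ← 0.319426 + 0.18·2.012099 = 0.681604
y(1.36) ≈ 0.6816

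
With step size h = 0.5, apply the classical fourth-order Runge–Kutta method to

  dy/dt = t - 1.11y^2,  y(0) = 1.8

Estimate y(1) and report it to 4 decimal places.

RK4: k1 = f(t_n, y_n); k2 = f(t_n + h/2, y_n + (h/2)·k1); k3 = f(t_n + h/2, y_n + (h/2)·k2); k4 = f(t_n + h, y_n + h·k3); y_{n+1} = y_n + (h/6)·(k1 + 2k2 + 2k3 + k4).
t=0.000000, y=1.800000:
  k1 = f(0.000000, 1.800000) = -3.596400
  k2 = f(0.250000, 0.900900) = -0.650899
  k3 = f(0.250000, 1.637275) = -2.725544
  k4 = f(0.500000, 0.437228) = 0.287803
  y ← 1.800000 + (0.5/6)·(k1 + 2k2 + 2k3 + k4) = 0.961543
t=0.500000, y=0.961543:
  k1 = f(0.500000, 0.961543) = -0.526267
  k2 = f(0.750000, 0.829976) = -0.014635
  k3 = f(0.750000, 0.957884) = -0.268472
  k4 = f(1.000000, 0.827307) = 0.240275
  y ← 0.961543 + (0.5/6)·(k1 + 2k2 + 2k3 + k4) = 0.890526
y(1) ≈ 0.8905

0.8905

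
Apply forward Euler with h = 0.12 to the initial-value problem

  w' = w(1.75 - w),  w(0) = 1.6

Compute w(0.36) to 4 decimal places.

1.6718

Euler: w_{n+1} = w_n + h·f(s_n, w_n).
s=0.000000, w=1.600000: f=0.240000 → w ← 1.600000 + 0.12·0.240000 = 1.628800
s=0.120000, w=1.628800: f=0.197411 → w ← 1.628800 + 0.12·0.197411 = 1.652489
s=0.240000, w=1.652489: f=0.161135 → w ← 1.652489 + 0.12·0.161135 = 1.671826
w(0.36) ≈ 1.6718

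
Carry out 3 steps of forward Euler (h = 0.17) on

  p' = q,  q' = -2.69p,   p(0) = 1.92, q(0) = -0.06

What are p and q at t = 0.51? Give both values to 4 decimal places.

Euler on (p,q): p_{n+1} = p_n + h·p', q_{n+1} = q_n + h·q'.
0.000000: (1.920000, -0.060000); f=(-0.060000, -5.164800) → (1.909800, -0.938016)
0.170000: (1.909800, -0.938016); f=(-0.938016, -5.137362) → (1.750337, -1.811368)
0.340000: (1.750337, -1.811368); f=(-1.811368, -4.708407) → (1.442405, -2.611797)
(p(0.51), q(0.51)) ≈ (1.4424, -2.6118)

1.4424, -2.6118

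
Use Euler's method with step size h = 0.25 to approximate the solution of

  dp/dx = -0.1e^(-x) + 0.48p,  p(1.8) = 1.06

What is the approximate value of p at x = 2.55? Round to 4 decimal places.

Euler: p_{n+1} = p_n + h·f(x_n, p_n).
x=1.800000, p=1.060000: f=0.492270 → p ← 1.060000 + 0.25·0.492270 = 1.183068
x=2.050000, p=1.183068: f=0.554999 → p ← 1.183068 + 0.25·0.554999 = 1.321817
x=2.300000, p=1.321817: f=0.624446 → p ← 1.321817 + 0.25·0.624446 = 1.477929
p(2.55) ≈ 1.4779

1.4779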